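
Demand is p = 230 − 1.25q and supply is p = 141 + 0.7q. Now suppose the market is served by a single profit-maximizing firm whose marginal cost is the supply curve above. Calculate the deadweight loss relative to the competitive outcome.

309.91

Competitive equilibrium: 230 − 1.25q = 141 + 0.7q → q* = 45.641, p* = 172.9487.
Marginal revenue: MR = 230 − 2.5q. Set MR = MC: 230 − 2.5q = 141 + 0.7q → q_m = 27.8125.
Price p_m = 230 − 1.25·27.8125 = 195.2344; MC(q_m) = 141 + 0.7·27.8125 = 160.4688.
Competitive q* = 45.641, so Δq = 17.8285; wedge = 195.2344 − 160.4688 = 34.7656.
Welfare loss = ½ × 17.8285 × 34.7656 = 309.91.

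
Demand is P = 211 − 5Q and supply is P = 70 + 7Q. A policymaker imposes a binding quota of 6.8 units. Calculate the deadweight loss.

Competitive equilibrium: 211 − 5Q = 70 + 7Q → Q* = 11.75, P* = 152.25.
At Q = 6.8: demand price = 211 − 5·6.8 = 177; supply price = 70 + 7·6.8 = 117.6.
ΔQ = 11.75 − 6.8 = 4.95; wedge = 177 − 117.6 = 59.4.
The triangle = ½ × 4.95 × 59.4 = 147.015.

147.015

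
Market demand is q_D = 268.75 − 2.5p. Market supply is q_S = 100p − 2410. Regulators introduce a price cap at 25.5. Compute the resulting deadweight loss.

In inverse form: demand p = 107.5 − 0.4q, supply p = 24.1 + 0.01q.
Competitive equilibrium: 107.5 − 0.4q = 24.1 + 0.01q → q* = 203.4146, p* = 26.1341.
At the ceiling p = 25.5, quantity supplied = (25.5 − 24.1)/0.01 = 140.
Willingness to pay at q' = 140: 107.5 − 0.4·140 = 51.5.
Δq = 203.4146 − 140 = 63.4146; wedge = 51.5 − 25.5 = 26.
The triangle = ½ × 63.4146 × 26 = 824.39.

824.39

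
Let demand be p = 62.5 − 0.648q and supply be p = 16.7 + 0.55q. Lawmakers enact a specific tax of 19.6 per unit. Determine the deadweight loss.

160.33

Competitive equilibrium: 62.5 − 0.648q = 16.7 + 0.55q → q* = 38.2304, p* = 37.7267.
With the tax, the buyer price exceeds the seller price by 19.6: (62.5 − 0.648q) − (16.7 + 0.55q) = 19.6 → q' = 21.8698.
Δq = 38.2304 − 21.8698 = 16.3606; the wedge equals the tax, 19.6.
The triangle = ½ × 16.3606 × 19.6 = 160.33.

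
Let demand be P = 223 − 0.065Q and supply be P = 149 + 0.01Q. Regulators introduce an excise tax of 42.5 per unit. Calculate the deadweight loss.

12041.67

Competitive equilibrium: 223 − 0.065Q = 149 + 0.01Q → Q* = 986.6667, P* = 158.8667.
With the tax, the buyer price exceeds the seller price by 42.5: (223 − 0.065Q) − (149 + 0.01Q) = 42.5 → Q' = 420.
ΔQ = 986.6667 − 420 = 566.6667; the wedge equals the tax, 42.5.
DWL = ½ × 566.6667 × 42.5 = 12041.67.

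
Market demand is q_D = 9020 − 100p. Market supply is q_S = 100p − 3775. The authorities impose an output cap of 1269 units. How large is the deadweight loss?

In inverse form: demand p = 90.2 − 0.01q, supply p = 37.75 + 0.01q.
Competitive equilibrium: 90.2 − 0.01q = 37.75 + 0.01q → q* = 2622.5, p* = 63.975.
At q = 1269: demand price = 90.2 − 0.01·1269 = 77.51; supply price = 37.75 + 0.01·1269 = 50.44.
Δq = 2622.5 − 1269 = 1353.5; wedge = 77.51 − 50.44 = 27.07.
Deadweight loss = ½ × 1353.5 × 27.07 = 18319.62.

18319.62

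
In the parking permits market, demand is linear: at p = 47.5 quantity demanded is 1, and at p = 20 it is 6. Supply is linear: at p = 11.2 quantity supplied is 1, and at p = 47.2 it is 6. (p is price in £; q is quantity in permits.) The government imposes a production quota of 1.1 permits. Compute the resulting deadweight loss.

Demand slope = (20 − 47.5)/(6 − 1) = −5.5, so p = 53 − 5.5q.
Supply slope = (47.2 − 11.2)/(6 − 1) = 7.2, so p = 4 + 7.2q.
Competitive equilibrium: 53 − 5.5q = 4 + 7.2q → q* = 3.8583, p* = 31.7795.
At q = 1.1: demand price = 53 − 5.5·1.1 = 46.95; supply price = 4 + 7.2·1.1 = 11.92.
Δq = 3.8583 − 1.1 = 2.7583; wedge = 46.95 − 11.92 = 35.03.
Deadweight loss = ½ × 2.7583 × 35.03 = £48.31.

£48.31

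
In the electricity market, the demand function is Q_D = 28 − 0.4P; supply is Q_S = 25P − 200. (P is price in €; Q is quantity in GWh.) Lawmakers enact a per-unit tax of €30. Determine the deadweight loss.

€177.17

In inverse form: demand P = 70 − 2.5Q, supply P = 8 + 0.04Q.
Competitive equilibrium: 70 − 2.5Q = 8 + 0.04Q → Q* = 24.4094, P* = 8.9764.
With the tax, the buyer price exceeds the seller price by 30: (70 − 2.5Q) − (8 + 0.04Q) = 30 → Q' = 12.5984.
ΔQ = 24.4094 − 12.5984 = 11.811; the wedge equals the tax, 30.
Deadweight loss = ½ × 11.811 × 30 = €177.17.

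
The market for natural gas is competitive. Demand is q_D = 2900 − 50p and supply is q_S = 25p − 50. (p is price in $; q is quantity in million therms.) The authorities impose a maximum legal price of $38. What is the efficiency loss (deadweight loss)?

In inverse form: demand p = 58 − 0.02q, supply p = 2 + 0.04q.
Competitive equilibrium: 58 − 0.02q = 2 + 0.04q → q* = 933.3333, p* = 39.3333.
At the ceiling p = 38, quantity supplied = (38 − 2)/0.04 = 900.
Willingness to pay at q' = 900: 58 − 0.02·900 = 40.
Δq = 933.3333 − 900 = 33.3333; wedge = 40 − 38 = 2.
The triangle = ½ × 33.3333 × 2 = $33.33 million.

$33.33 million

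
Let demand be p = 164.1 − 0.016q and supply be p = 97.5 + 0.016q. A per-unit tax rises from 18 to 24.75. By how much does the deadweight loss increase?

Competitive equilibrium: 164.1 − 0.016q = 97.5 + 0.016q → q* = 2081.25, p* = 130.8.
For a per-unit tax t: Δq = t/0.032, so DWL = ½·t·(t/0.032) = t²/0.064.
At t = 18: DWL = 5062.5. At t = 24.75: DWL = 9571.289.
Increase = 9571.289 − 5062.5 = 4508.79.

4508.79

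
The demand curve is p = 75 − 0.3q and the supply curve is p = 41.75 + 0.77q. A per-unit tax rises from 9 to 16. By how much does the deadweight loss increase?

81.78

Competitive equilibrium: 75 − 0.3q = 41.75 + 0.77q → q* = 31.0748, p* = 65.6776.
For a per-unit tax t: Δq = t/1.07, so DWL = ½·t·(t/1.07) = t²/2.14.
At t = 9: DWL = 37.85. At t = 16: DWL = 119.626.
Increase = 119.626 − 37.85 = 81.78.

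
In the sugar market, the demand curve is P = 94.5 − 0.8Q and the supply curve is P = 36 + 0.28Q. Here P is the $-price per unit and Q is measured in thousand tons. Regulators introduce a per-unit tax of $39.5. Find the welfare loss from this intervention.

$722.34 thousand

Competitive equilibrium: 94.5 − 0.8Q = 36 + 0.28Q → Q* = 54.1667, P* = 51.1667.
With the tax, the buyer price exceeds the seller price by 39.5: (94.5 − 0.8Q) − (36 + 0.28Q) = 39.5 → Q' = 17.5926.
ΔQ = 54.1667 − 17.5926 = 36.5741; the wedge equals the tax, 39.5.
Deadweight loss = ½ × 36.5741 × 39.5 = $722.34 thousand.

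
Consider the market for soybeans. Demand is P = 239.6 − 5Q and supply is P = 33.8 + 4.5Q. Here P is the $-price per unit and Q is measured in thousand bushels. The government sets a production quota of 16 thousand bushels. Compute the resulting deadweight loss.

$152.34 thousand

Competitive equilibrium: 239.6 − 5Q = 33.8 + 4.5Q → Q* = 21.6632, P* = 131.2842.
At Q = 16: demand price = 239.6 − 5·16 = 159.6; supply price = 33.8 + 4.5·16 = 105.8.
ΔQ = 21.6632 − 16 = 5.6632; wedge = 159.6 − 105.8 = 53.8.
DWL = ½ × 5.6632 × 53.8 = $152.34 thousand.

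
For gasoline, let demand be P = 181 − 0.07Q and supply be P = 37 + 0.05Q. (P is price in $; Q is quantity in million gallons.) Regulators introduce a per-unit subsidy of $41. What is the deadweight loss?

Competitive equilibrium: 181 − 0.07Q = 37 + 0.05Q → Q* = 1200, P* = 97.
The subsidy lowers effective supply by 41: P = 0.05Q − 4.
New quantity: 181 − 0.07Q = 0.05Q − 4 → Q' = 1541.6667.
Overproduction ΔQ = 1541.6667 − 1200 = 341.6667; wedge = subsidy = 41.
DWL = ½ × 341.6667 × 41 = $7004.17 million.

$7004.17 million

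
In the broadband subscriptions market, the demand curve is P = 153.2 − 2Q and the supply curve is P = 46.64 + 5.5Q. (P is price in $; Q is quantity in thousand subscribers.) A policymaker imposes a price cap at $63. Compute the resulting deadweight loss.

Competitive equilibrium: 153.2 − 2Q = 46.64 + 5.5Q → Q* = 14.208, P* = 124.784.
At the ceiling P = 63, quantity supplied = (63 − 46.64)/5.5 = 2.97455.
Willingness to pay at Q' = 2.97455: 153.2 − 2·2.97455 = 147.2509.
ΔQ = 14.208 − 2.97455 = 11.23345; wedge = 147.2509 − 63 = 84.2509.
DWL = ½ × 11.23345 × 84.2509 = $473.21 thousand.

$473.21 thousand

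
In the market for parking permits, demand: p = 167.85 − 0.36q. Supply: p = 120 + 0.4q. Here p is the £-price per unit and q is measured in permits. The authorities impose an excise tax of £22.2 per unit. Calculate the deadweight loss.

Competitive equilibrium: 167.85 − 0.36q = 120 + 0.4q → q* = 62.9605, p* = 145.1842.
With the tax, the buyer price exceeds the seller price by 22.2: (167.85 − 0.36q) − (120 + 0.4q) = 22.2 → q' = 33.75.
Δq = 62.9605 − 33.75 = 29.2105; the wedge equals the tax, 22.2.
The triangle = ½ × 29.2105 × 22.2 = £324.24.

£324.24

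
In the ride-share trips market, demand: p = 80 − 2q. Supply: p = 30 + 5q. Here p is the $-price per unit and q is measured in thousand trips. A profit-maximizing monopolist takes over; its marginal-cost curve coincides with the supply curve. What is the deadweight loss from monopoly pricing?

Competitive equilibrium: 80 − 2q = 30 + 5q → q* = 7.1429, p* = 65.7143.
Marginal revenue: MR = 80 − 4q. Set MR = MC: 80 − 4q = 30 + 5q → q_m = 5.5556.
Price p_m = 80 − 2·5.5556 = 68.8888; MC(q_m) = 30 + 5·5.5556 = 57.778.
Competitive q* = 7.1429, so Δq = 1.5873; wedge = 68.8888 − 57.778 = 11.1108.
DWL = ½ × 1.5873 × 11.1108 = $8.82 thousand.

$8.82 thousand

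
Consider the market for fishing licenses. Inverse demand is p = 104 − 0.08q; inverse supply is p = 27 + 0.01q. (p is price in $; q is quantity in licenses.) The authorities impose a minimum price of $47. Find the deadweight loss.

Competitive equilibrium: 104 − 0.08q = 27 + 0.01q → q* = 855.5556, p* = 35.5556.
At the floor p = 47, quantity demanded = (104 − 47)/0.08 = 712.5.
Sellers' marginal cost at q' = 712.5: 27 + 0.01·712.5 = 34.125.
Δq = 855.5556 − 712.5 = 143.0556; wedge = 47 − 34.125 = 12.875.
DWL = ½ × 143.0556 × 12.875 = $920.92.

$920.92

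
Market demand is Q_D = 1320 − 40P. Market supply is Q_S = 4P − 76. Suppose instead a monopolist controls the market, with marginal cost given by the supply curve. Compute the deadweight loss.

2.47

In inverse form: demand P = 33 − 0.025Q, supply P = 19 + 0.25Q.
Competitive equilibrium: 33 − 0.025Q = 19 + 0.25Q → Q* = 50.9091, P* = 31.7273.
Marginal revenue: MR = 33 − 0.05Q. Set MR = MC: 33 − 0.05Q = 19 + 0.25Q → Q_m = 46.6667.
Price P_m = 33 − 0.025·46.6667 = 31.8333; MC(Q_m) = 19 + 0.25·46.6667 = 30.6667.
Competitive Q* = 50.9091, so ΔQ = 4.2424; wedge = 31.8333 − 30.6667 = 1.1666.
DWL = ½ × 4.2424 × 1.1666 = 2.47.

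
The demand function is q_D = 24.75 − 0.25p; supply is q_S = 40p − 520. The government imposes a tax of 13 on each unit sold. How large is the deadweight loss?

In inverse form: demand p = 99 − 4q, supply p = 13 + 0.025q.
Competitive equilibrium: 99 − 4q = 13 + 0.025q → q* = 21.3665, p* = 13.5342.
With the tax, the buyer price exceeds the seller price by 13: (99 − 4q) − (13 + 0.025q) = 13 → q' = 18.1366.
Δq = 21.3665 − 18.1366 = 3.2299; the wedge equals the tax, 13.
DWL = ½ × 3.2299 × 13 = 20.99.

20.99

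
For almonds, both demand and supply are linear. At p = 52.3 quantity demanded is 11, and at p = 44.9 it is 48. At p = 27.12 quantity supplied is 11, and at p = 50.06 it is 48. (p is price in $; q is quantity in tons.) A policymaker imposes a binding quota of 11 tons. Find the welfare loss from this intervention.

Demand slope = (44.9 − 52.3)/(48 − 11) = −0.2, so p = 54.5 − 0.2q.
Supply slope = (50.06 − 27.12)/(48 − 11) = 0.62, so p = 20.3 + 0.62q.
Competitive equilibrium: 54.5 − 0.2q = 20.3 + 0.62q → q* = 41.70732, p* = 46.15854.
At q = 11: demand price = 54.5 − 0.2·11 = 52.3; supply price = 20.3 + 0.62·11 = 27.12.
Δq = 41.70732 − 11 = 30.70732; wedge = 52.3 − 27.12 = 25.18.
Welfare loss = ½ × 30.70732 × 25.18 = $386.61.

$386.61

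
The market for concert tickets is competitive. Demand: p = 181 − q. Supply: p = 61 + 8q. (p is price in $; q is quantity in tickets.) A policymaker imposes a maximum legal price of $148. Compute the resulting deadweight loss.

$27.20

Competitive equilibrium: 181 − q = 61 + 8q → q* = 13.33333, p* = 167.66667.
At the ceiling p = 148, quantity supplied = (148 − 61)/8 = 10.875.
Willingness to pay at q' = 10.875: 181 − 1·10.875 = 170.125.
Δq = 13.33333 − 10.875 = 2.45833; wedge = 170.125 − 148 = 22.125.
The triangle = ½ × 2.45833 × 22.125 = $27.20.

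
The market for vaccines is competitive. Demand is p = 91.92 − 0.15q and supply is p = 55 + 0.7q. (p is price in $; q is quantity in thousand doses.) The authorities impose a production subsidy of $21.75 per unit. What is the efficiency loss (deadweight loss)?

$278.27 thousand

Competitive equilibrium: 91.92 − 0.15q = 55 + 0.7q → q* = 43.4353, p* = 85.4047.
The subsidy lowers effective supply by 21.75: p = 33.25 + 0.7q.
New quantity: 91.92 − 0.15q = 33.25 + 0.7q → q' = 69.0235.
Overproduction Δq = 69.0235 − 43.4353 = 25.5882; wedge = subsidy = 21.75.
Deadweight loss = ½ × 25.5882 × 21.75 = $278.27 thousand.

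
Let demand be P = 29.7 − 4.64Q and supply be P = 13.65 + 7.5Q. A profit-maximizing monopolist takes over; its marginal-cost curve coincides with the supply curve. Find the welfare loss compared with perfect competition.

0.81

Competitive equilibrium: 29.7 − 4.64Q = 13.65 + 7.5Q → Q* = 1.3221, P* = 23.5656.
Marginal revenue: MR = 29.7 − 9.28Q. Set MR = MC: 29.7 − 9.28Q = 13.65 + 7.5Q → Q_m = 0.9565.
Price P_m = 29.7 − 4.64·0.9565 = 25.2618; MC(Q_m) = 13.65 + 7.5·0.9565 = 20.8238.
Competitive Q* = 1.3221, so ΔQ = 0.3656; wedge = 25.2618 − 20.8238 = 4.438.
Deadweight loss = ½ × 0.3656 × 4.438 = 0.81.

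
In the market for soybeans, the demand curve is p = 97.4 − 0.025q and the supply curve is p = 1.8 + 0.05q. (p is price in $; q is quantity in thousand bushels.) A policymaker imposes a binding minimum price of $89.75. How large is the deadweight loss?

$35186.82 thousand

Competitive equilibrium: 97.4 − 0.025q = 1.8 + 0.05q → q* = 1274.6667, p* = 65.5333.
At the floor p = 89.75, quantity demanded = (97.4 − 89.75)/0.025 = 306.
Sellers' marginal cost at q' = 306: 1.8 + 0.05·306 = 17.1.
Δq = 1274.6667 − 306 = 968.6667; wedge = 89.75 − 17.1 = 72.65.
Deadweight loss = ½ × 968.6667 × 72.65 = $35186.82 thousand.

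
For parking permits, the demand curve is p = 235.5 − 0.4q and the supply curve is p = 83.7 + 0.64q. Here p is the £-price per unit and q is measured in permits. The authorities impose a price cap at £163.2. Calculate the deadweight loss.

Competitive equilibrium: 235.5 − 0.4q = 83.7 + 0.64q → q* = 145.9615, p* = 177.1154.
At the ceiling p = 163.2, quantity supplied = (163.2 − 83.7)/0.64 = 124.2188.
Willingness to pay at q' = 124.2188: 235.5 − 0.4·124.2188 = 185.8125.
Δq = 145.9615 − 124.2188 = 21.7427; wedge = 185.8125 − 163.2 = 22.6125.
Deadweight loss = ½ × 21.7427 × 22.6125 = £245.83.

£245.83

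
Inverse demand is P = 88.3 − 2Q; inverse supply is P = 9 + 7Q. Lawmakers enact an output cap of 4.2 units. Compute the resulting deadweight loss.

95.68

Competitive equilibrium: 88.3 − 2Q = 9 + 7Q → Q* = 8.8111, P* = 70.6778.
At Q = 4.2: demand price = 88.3 − 2·4.2 = 79.9; supply price = 9 + 7·4.2 = 38.4.
ΔQ = 8.8111 − 4.2 = 4.6111; wedge = 79.9 − 38.4 = 41.5.
Deadweight loss = ½ × 4.6111 × 41.5 = 95.68.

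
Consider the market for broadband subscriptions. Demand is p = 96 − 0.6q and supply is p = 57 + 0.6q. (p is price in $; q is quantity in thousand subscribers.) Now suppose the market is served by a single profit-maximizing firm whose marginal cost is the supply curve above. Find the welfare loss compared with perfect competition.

$70.42 thousand

Competitive equilibrium: 96 − 0.6q = 57 + 0.6q → q* = 32.5, p* = 76.5.
Marginal revenue: MR = 96 − 1.2q. Set MR = MC: 96 − 1.2q = 57 + 0.6q → q_m = 21.6667.
Price p_m = 96 − 0.6·21.6667 = 83; MC(q_m) = 57 + 0.6·21.6667 = 70.
Competitive q* = 32.5, so Δq = 10.8333; wedge = 83 − 70 = 13.
The triangle = ½ × 10.8333 × 13 = $70.42 thousand.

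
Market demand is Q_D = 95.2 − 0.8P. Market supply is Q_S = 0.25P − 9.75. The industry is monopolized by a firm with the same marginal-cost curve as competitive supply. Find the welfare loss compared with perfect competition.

22.54

In inverse form: demand P = 119 − 1.25Q, supply P = 39 + 4Q.
Competitive equilibrium: 119 − 1.25Q = 39 + 4Q → Q* = 15.2381, P* = 99.9524.
Marginal revenue: MR = 119 − 2.5Q. Set MR = MC: 119 − 2.5Q = 39 + 4Q → Q_m = 12.3077.
Price P_m = 119 − 1.25·12.3077 = 103.6154; MC(Q_m) = 39 + 4·12.3077 = 88.2308.
Competitive Q* = 15.2381, so ΔQ = 2.9304; wedge = 103.6154 − 88.2308 = 15.3846.
Deadweight loss = ½ × 2.9304 × 15.3846 = 22.54.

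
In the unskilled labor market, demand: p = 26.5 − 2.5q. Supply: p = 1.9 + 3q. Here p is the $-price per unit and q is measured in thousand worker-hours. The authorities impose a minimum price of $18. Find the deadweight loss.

Competitive equilibrium: 26.5 − 2.5q = 1.9 + 3q → q* = 4.4727, p* = 15.3182.
At the floor p = 18, quantity demanded = (26.5 − 18)/2.5 = 3.4.
Sellers' marginal cost at q' = 3.4: 1.9 + 3·3.4 = 12.1.
Δq = 4.4727 − 3.4 = 1.0727; wedge = 18 − 12.1 = 5.9.
Welfare loss = ½ × 1.0727 × 5.9 = $3.16 thousand.

$3.16 thousand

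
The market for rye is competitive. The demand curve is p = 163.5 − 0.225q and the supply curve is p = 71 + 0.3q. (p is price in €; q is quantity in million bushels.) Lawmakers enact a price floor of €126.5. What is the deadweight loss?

Competitive equilibrium: 163.5 − 0.225q = 71 + 0.3q → q* = 176.1905, p* = 123.8571.
At the floor p = 126.5, quantity demanded = (163.5 − 126.5)/0.225 = 164.4444.
Sellers' marginal cost at q' = 164.4444: 71 + 0.3·164.4444 = 120.3333.
Δq = 176.1905 − 164.4444 = 11.7461; wedge = 126.5 − 120.3333 = 6.1667.
The triangle = ½ × 11.7461 × 6.1667 = €36.22 million.

€36.22 million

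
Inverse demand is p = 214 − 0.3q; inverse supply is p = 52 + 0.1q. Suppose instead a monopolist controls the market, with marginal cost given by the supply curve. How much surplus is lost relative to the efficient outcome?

6025.41

Competitive equilibrium: 214 − 0.3q = 52 + 0.1q → q* = 405, p* = 92.5.
Marginal revenue: MR = 214 − 0.6q. Set MR = MC: 214 − 0.6q = 52 + 0.1q → q_m = 231.42857.
Price p_m = 214 − 0.3·231.42857 = 144.57143; MC(q_m) = 52 + 0.1·231.42857 = 75.14286.
Competitive q* = 405, so Δq = 173.57143; wedge = 144.57143 − 75.14286 = 69.42857.
DWL = ½ × 173.57143 × 69.42857 = 6025.41.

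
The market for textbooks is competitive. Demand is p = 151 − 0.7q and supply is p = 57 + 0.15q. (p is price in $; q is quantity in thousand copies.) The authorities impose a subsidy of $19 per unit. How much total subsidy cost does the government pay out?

Competitive equilibrium: 151 − 0.7q = 57 + 0.15q → q* = 110.5882, p* = 73.5882.
The subsidy lowers effective supply by 19: p = 38 + 0.15q.
New quantity: 151 − 0.7q = 38 + 0.15q → q' = 132.9412.
Total subsidy cost = 19 × 132.9412 = $2525.88 thousand.

$2525.88 thousand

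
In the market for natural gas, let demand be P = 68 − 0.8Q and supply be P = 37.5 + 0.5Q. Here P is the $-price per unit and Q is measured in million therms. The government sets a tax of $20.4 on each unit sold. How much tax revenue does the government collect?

Competitive equilibrium: 68 − 0.8Q = 37.5 + 0.5Q → Q* = 23.4615, P* = 49.2308.
With the tax, the buyer price exceeds the seller price by 20.4: (68 − 0.8Q) − (37.5 + 0.5Q) = 20.4 → Q' = 7.7692.
Tax revenue = 20.4 × 7.7692 = $158.49 million.

$158.49 million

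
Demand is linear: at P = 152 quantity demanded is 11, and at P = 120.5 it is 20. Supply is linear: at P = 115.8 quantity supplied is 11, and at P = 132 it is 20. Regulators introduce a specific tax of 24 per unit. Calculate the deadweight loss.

54.34

Demand slope = (120.5 − 152)/(20 − 11) = −3.5, so P = 190.5 − 3.5Q.
Supply slope = (132 − 115.8)/(20 − 11) = 1.8, so P = 96 + 1.8Q.
Competitive equilibrium: 190.5 − 3.5Q = 96 + 1.8Q → Q* = 17.8302, P* = 128.0943.
With the tax, the buyer price exceeds the seller price by 24: (190.5 − 3.5Q) − (96 + 1.8Q) = 24 → Q' = 13.3019.
ΔQ = 17.8302 − 13.3019 = 4.5283; the wedge equals the tax, 24.
DWL = ½ × 4.5283 × 24 = 54.34.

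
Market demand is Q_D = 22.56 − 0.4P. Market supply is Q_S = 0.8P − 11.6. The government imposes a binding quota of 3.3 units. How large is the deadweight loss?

In inverse form: demand P = 56.4 − 2.5Q, supply P = 14.5 + 1.25Q.
Competitive equilibrium: 56.4 − 2.5Q = 14.5 + 1.25Q → Q* = 11.1733, P* = 28.4667.
At Q = 3.3: demand price = 56.4 − 2.5·3.3 = 48.15; supply price = 14.5 + 1.25·3.3 = 18.625.
ΔQ = 11.1733 − 3.3 = 7.8733; wedge = 48.15 − 18.625 = 29.525.
Welfare loss = ½ × 7.8733 × 29.525 = 116.23.

116.23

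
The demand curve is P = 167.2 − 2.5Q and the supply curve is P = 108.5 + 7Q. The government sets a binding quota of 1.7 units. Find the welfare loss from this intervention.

Competitive equilibrium: 167.2 − 2.5Q = 108.5 + 7Q → Q* = 6.1789, P* = 151.7526.
At Q = 1.7: demand price = 167.2 − 2.5·1.7 = 162.95; supply price = 108.5 + 7·1.7 = 120.4.
ΔQ = 6.1789 − 1.7 = 4.4789; wedge = 162.95 − 120.4 = 42.55.
Welfare loss = ½ × 4.4789 × 42.55 = 95.29.

95.29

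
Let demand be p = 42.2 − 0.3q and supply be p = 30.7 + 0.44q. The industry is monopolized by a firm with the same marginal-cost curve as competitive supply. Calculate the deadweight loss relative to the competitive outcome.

Competitive equilibrium: 42.2 − 0.3q = 30.7 + 0.44q → q* = 15.5405, p* = 37.5378.
Marginal revenue: MR = 42.2 − 0.6q. Set MR = MC: 42.2 − 0.6q = 30.7 + 0.44q → q_m = 11.0577.
Price p_m = 42.2 − 0.3·11.0577 = 38.8827; MC(q_m) = 30.7 + 0.44·11.0577 = 35.5654.
Competitive q* = 15.5405, so Δq = 4.4828; wedge = 38.8827 − 35.5654 = 3.3173.
DWL = ½ × 4.4828 × 3.3173 = 7.44.

7.44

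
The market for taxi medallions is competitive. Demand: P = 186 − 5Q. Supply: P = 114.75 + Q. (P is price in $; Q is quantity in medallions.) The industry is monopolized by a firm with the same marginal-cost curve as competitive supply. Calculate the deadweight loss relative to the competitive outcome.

$87.41

Competitive equilibrium: 186 − 5Q = 114.75 + Q → Q* = 11.875, P* = 126.625.
Marginal revenue: MR = 186 − 10Q. Set MR = MC: 186 − 10Q = 114.75 + Q → Q_m = 6.4773.
Price P_m = 186 − 5·6.4773 = 153.6135; MC(Q_m) = 114.75 + 1·6.4773 = 121.2273.
Competitive Q* = 11.875, so ΔQ = 5.3977; wedge = 153.6135 − 121.2273 = 32.3862.
The triangle = ½ × 5.3977 × 32.3862 = $87.41.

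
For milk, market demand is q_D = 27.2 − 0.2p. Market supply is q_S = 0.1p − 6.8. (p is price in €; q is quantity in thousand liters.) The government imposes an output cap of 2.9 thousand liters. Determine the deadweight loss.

€20.01 thousand

In inverse form: demand p = 136 − 5q, supply p = 68 + 10q.
Competitive equilibrium: 136 − 5q = 68 + 10q → q* = 4.5333, p* = 113.3333.
At q = 2.9: demand price = 136 − 5·2.9 = 121.5; supply price = 68 + 10·2.9 = 97.
Δq = 4.5333 − 2.9 = 1.6333; wedge = 121.5 − 97 = 24.5.
The triangle = ½ × 1.6333 × 24.5 = €20.01 thousand.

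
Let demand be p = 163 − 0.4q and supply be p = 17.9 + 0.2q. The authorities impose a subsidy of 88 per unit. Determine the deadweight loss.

Competitive equilibrium: 163 − 0.4q = 17.9 + 0.2q → q* = 241.8333, p* = 66.2667.
The subsidy lowers effective supply by 88: p = 0.2q − 70.1.
New quantity: 163 − 0.4q = 0.2q − 70.1 → q' = 388.5.
Overproduction Δq = 388.5 − 241.8333 = 146.6667; wedge = subsidy = 88.
Welfare loss = ½ × 146.6667 × 88 = 6453.33.

6453.33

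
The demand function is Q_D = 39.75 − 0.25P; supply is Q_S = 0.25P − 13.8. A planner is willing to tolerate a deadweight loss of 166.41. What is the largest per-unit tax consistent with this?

In inverse form: demand P = 159 − 4Q, supply P = 55.2 + 4Q.
Competitive equilibrium: 159 − 4Q = 55.2 + 4Q → Q* = 12.975, P* = 107.1.
A tax t gives ΔQ = t/8 and wedge t, so DWL = t²/16.
t²/16 = 166.41 → t² = 2662.56 → t = 51.6.

51.6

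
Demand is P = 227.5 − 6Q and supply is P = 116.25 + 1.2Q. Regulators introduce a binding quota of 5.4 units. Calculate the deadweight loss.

Competitive equilibrium: 227.5 − 6Q = 116.25 + 1.2Q → Q* = 15.4514, P* = 134.7917.
At Q = 5.4: demand price = 227.5 − 6·5.4 = 195.1; supply price = 116.25 + 1.2·5.4 = 122.73.
ΔQ = 15.4514 − 5.4 = 10.0514; wedge = 195.1 − 122.73 = 72.37.
Deadweight loss = ½ × 10.0514 × 72.37 = 363.71.

363.71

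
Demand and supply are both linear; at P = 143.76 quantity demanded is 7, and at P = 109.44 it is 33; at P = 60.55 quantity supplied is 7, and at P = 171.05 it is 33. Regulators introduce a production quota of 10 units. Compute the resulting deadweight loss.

396.97

Demand slope = (109.44 − 143.76)/(33 − 7) = −1.32, so P = 153 − 1.32Q.
Supply slope = (171.05 − 60.55)/(33 − 7) = 4.25, so P = 30.8 + 4.25Q.
Competitive equilibrium: 153 − 1.32Q = 30.8 + 4.25Q → Q* = 21.939, P* = 124.0406.
At Q = 10: demand price = 153 − 1.32·10 = 139.8; supply price = 30.8 + 4.25·10 = 73.3.
ΔQ = 21.939 − 10 = 11.939; wedge = 139.8 − 73.3 = 66.5.
The triangle = ½ × 11.939 × 66.5 = 396.97.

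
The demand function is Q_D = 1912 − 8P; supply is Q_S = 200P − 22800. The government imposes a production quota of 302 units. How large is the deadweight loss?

28274.41

In inverse form: demand P = 239 − 0.125Q, supply P = 114 + 0.005Q.
Competitive equilibrium: 239 − 0.125Q = 114 + 0.005Q → Q* = 961.53846, P* = 118.80769.
At Q = 302: demand price = 239 − 0.125·302 = 201.25; supply price = 114 + 0.005·302 = 115.51.
ΔQ = 961.53846 − 302 = 659.53846; wedge = 201.25 − 115.51 = 85.74.
Deadweight loss = ½ × 659.53846 × 85.74 = 28274.41.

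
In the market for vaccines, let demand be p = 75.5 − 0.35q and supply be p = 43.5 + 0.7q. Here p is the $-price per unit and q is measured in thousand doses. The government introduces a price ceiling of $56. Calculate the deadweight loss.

$83.60 thousand

Competitive equilibrium: 75.5 − 0.35q = 43.5 + 0.7q → q* = 30.4762, p* = 64.8333.
At the ceiling p = 56, quantity supplied = (56 − 43.5)/0.7 = 17.8571.
Willingness to pay at q' = 17.8571: 75.5 − 0.35·17.8571 = 69.25.
Δq = 30.4762 − 17.8571 = 12.6191; wedge = 69.25 − 56 = 13.25.
The triangle = ½ × 12.6191 × 13.25 = $83.60 thousand.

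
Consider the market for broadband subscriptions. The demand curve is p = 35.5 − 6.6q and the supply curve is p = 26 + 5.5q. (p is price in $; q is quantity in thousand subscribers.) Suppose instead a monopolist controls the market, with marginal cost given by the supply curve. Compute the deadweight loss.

$0.46 thousand

Competitive equilibrium: 35.5 − 6.6q = 26 + 5.5q → q* = 0.7851, p* = 30.3182.
Marginal revenue: MR = 35.5 − 13.2q. Set MR = MC: 35.5 − 13.2q = 26 + 5.5q → q_m = 0.508.
Price p_m = 35.5 − 6.6·0.508 = 32.1472; MC(q_m) = 26 + 5.5·0.508 = 28.794.
Competitive q* = 0.7851, so Δq = 0.2771; wedge = 32.1472 − 28.794 = 3.3532.
DWL = ½ × 0.2771 × 3.3532 = $0.46 thousand.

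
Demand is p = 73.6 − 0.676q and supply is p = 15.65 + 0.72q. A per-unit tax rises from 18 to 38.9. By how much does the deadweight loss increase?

Competitive equilibrium: 73.6 − 0.676q = 15.65 + 0.72q → q* = 41.5115, p* = 45.5383.
For a per-unit tax t: Δq = t/1.396, so DWL = ½·t·(t/1.396) = t²/2.792.
At t = 18: DWL = 116.0458. At t = 38.9: DWL = 541.9807.
Increase = 541.9807 − 116.0458 = 425.93.

425.93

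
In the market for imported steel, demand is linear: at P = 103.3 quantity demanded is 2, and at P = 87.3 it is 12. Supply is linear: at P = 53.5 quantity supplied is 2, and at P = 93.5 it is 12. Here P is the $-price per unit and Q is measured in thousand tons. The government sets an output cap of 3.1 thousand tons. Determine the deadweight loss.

$170.04 thousand

Demand slope = (87.3 − 103.3)/(12 − 2) = −1.6, so P = 106.5 − 1.6Q.
Supply slope = (93.5 − 53.5)/(12 − 2) = 4, so P = 45.5 + 4Q.
Competitive equilibrium: 106.5 − 1.6Q = 45.5 + 4Q → Q* = 10.8929, P* = 89.0714.
At Q = 3.1: demand price = 106.5 − 1.6·3.1 = 101.54; supply price = 45.5 + 4·3.1 = 57.9.
ΔQ = 10.8929 − 3.1 = 7.7929; wedge = 101.54 − 57.9 = 43.64.
DWL = ½ × 7.7929 × 43.64 = $170.04 thousand.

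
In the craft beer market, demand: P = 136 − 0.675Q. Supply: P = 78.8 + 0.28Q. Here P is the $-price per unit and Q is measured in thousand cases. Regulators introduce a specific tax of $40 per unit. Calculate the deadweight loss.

Competitive equilibrium: 136 − 0.675Q = 78.8 + 0.28Q → Q* = 59.8953, P* = 95.5707.
With the tax, the buyer price exceeds the seller price by 40: (136 − 0.675Q) − (78.8 + 0.28Q) = 40 → Q' = 18.0105.
ΔQ = 59.8953 − 18.0105 = 41.8848; the wedge equals the tax, 40.
DWL = ½ × 41.8848 × 40 = $837.70 thousand.

$837.70 thousand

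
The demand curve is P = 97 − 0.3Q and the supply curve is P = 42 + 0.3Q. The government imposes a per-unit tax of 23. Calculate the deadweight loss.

Competitive equilibrium: 97 − 0.3Q = 42 + 0.3Q → Q* = 91.6667, P* = 69.5.
With the tax, the buyer price exceeds the seller price by 23: (97 − 0.3Q) − (42 + 0.3Q) = 23 → Q' = 53.3333.
ΔQ = 91.6667 − 53.3333 = 38.3334; the wedge equals the tax, 23.
DWL = ½ × 38.3334 × 23 = 440.83.

440.83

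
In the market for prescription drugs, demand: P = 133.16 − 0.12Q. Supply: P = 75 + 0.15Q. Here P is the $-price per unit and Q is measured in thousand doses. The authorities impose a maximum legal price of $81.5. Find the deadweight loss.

$3997.28 thousand

Competitive equilibrium: 133.16 − 0.12Q = 75 + 0.15Q → Q* = 215.4074, P* = 107.3111.
At the ceiling P = 81.5, quantity supplied = (81.5 − 75)/0.15 = 43.3333.
Willingness to pay at Q' = 43.3333: 133.16 − 0.12·43.3333 = 127.96.
ΔQ = 215.4074 − 43.3333 = 172.0741; wedge = 127.96 − 81.5 = 46.46.
Welfare loss = ½ × 172.0741 × 46.46 = $3997.28 thousand.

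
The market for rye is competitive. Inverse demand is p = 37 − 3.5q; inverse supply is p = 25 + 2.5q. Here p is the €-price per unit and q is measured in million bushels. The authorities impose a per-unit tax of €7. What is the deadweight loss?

€4.08 million

Competitive equilibrium: 37 − 3.5q = 25 + 2.5q → q* = 2, p* = 30.
With the tax, the buyer price exceeds the seller price by 7: (37 − 3.5q) − (25 + 2.5q) = 7 → q' = 0.8333.
Δq = 2 − 0.8333 = 1.1667; the wedge equals the tax, 7.
The triangle = ½ × 1.1667 × 7 = €4.08 million.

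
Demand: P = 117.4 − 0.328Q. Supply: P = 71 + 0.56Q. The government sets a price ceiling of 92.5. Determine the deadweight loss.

Competitive equilibrium: 117.4 − 0.328Q = 71 + 0.56Q → Q* = 52.2523, P* = 100.2613.
At the ceiling P = 92.5, quantity supplied = (92.5 − 71)/0.56 = 38.3929.
Willingness to pay at Q' = 38.3929: 117.4 − 0.328·38.3929 = 104.8071.
ΔQ = 52.2523 − 38.3929 = 13.8594; wedge = 104.8071 − 92.5 = 12.3071.
Deadweight loss = ½ × 13.8594 × 12.3071 = 85.28.

85.28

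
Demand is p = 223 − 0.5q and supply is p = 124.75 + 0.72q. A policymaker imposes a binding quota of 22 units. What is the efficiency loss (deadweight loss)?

2089.91

Competitive equilibrium: 223 − 0.5q = 124.75 + 0.72q → q* = 80.5328, p* = 182.7336.
At q = 22: demand price = 223 − 0.5·22 = 212; supply price = 124.75 + 0.72·22 = 140.59.
Δq = 80.5328 − 22 = 58.5328; wedge = 212 − 140.59 = 71.41.
The triangle = ½ × 58.5328 × 71.41 = 2089.91.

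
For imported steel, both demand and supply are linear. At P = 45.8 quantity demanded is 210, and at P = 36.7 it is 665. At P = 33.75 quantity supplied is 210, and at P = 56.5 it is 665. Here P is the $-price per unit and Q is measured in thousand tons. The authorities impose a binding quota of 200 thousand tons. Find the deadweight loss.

Demand slope = (36.7 − 45.8)/(665 − 210) = −0.02, so P = 50 − 0.02Q.
Supply slope = (56.5 − 33.75)/(665 − 210) = 0.05, so P = 23.25 + 0.05Q.
Competitive equilibrium: 50 − 0.02Q = 23.25 + 0.05Q → Q* = 382.1429, P* = 42.3571.
At Q = 200: demand price = 50 − 0.02·200 = 46; supply price = 23.25 + 0.05·200 = 33.25.
ΔQ = 382.1429 − 200 = 182.1429; wedge = 46 − 33.25 = 12.75.
Welfare loss = ½ × 182.1429 × 12.75 = $1161.16 thousand.

$1161.16 thousand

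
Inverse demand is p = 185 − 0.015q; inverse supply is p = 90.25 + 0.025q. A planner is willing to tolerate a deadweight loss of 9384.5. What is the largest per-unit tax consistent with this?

Competitive equilibrium: 185 − 0.015q = 90.25 + 0.025q → q* = 2368.75, p* = 149.4688.
A tax t gives Δq = t/0.04 and wedge t, so DWL = t²/0.08.
t²/0.08 = 9384.5 → t² = 750.76 → t = 27.4.

27.4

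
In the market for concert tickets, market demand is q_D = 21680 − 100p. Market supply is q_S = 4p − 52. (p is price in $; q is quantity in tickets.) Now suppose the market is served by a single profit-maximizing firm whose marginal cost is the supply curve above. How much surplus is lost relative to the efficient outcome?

$109.57

In inverse form: demand p = 216.8 − 0.01q, supply p = 13 + 0.25q.
Competitive equilibrium: 216.8 − 0.01q = 13 + 0.25q → q* = 783.8462, p* = 208.9615.
Marginal revenue: MR = 216.8 − 0.02q. Set MR = MC: 216.8 − 0.02q = 13 + 0.25q → q_m = 754.8148.
Price p_m = 216.8 − 0.01·754.8148 = 209.2519; MC(q_m) = 13 + 0.25·754.8148 = 201.7037.
Competitive q* = 783.8462, so Δq = 29.0314; wedge = 209.2519 − 201.7037 = 7.5482.
The triangle = ½ × 29.0314 × 7.5482 = $109.57.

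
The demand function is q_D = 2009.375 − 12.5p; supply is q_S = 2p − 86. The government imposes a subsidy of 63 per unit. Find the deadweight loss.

3421.55

In inverse form: demand p = 160.75 − 0.08q, supply p = 43 + 0.5q.
Competitive equilibrium: 160.75 − 0.08q = 43 + 0.5q → q* = 203.0172, p* = 144.5086.
The subsidy lowers effective supply by 63: p = 0.5q − 20.
New quantity: 160.75 − 0.08q = 0.5q − 20 → q' = 311.6379.
Overproduction Δq = 311.6379 − 203.0172 = 108.6207; wedge = subsidy = 63.
Welfare loss = ½ × 108.6207 × 63 = 3421.55.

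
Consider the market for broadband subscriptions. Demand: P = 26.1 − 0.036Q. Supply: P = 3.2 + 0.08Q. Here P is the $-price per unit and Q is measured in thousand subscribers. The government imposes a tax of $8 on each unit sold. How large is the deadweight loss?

Competitive equilibrium: 26.1 − 0.036Q = 3.2 + 0.08Q → Q* = 197.4138, P* = 18.9931.
With the tax, the buyer price exceeds the seller price by 8: (26.1 − 0.036Q) − (3.2 + 0.08Q) = 8 → Q' = 128.4483.
ΔQ = 197.4138 − 128.4483 = 68.9655; the wedge equals the tax, 8.
DWL = ½ × 68.9655 × 8 = $275.86 thousand.

$275.86 thousand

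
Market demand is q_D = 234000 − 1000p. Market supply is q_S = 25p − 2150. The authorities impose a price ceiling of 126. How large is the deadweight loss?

In inverse form: demand p = 234 − 0.001q, supply p = 86 + 0.04q.
Competitive equilibrium: 234 − 0.001q = 86 + 0.04q → q* = 3609.7561, p* = 230.3902.
At the ceiling p = 126, quantity supplied = (126 − 86)/0.04 = 1000.
Willingness to pay at q' = 1000: 234 − 0.001·1000 = 233.
Δq = 3609.7561 − 1000 = 2609.7561; wedge = 233 − 126 = 107.
The triangle = ½ × 2609.7561 × 107 = 139621.95.

139621.95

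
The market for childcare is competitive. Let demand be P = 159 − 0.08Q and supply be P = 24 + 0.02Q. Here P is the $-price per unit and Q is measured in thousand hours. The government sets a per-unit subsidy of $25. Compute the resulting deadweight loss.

Competitive equilibrium: 159 − 0.08Q = 24 + 0.02Q → Q* = 1350, P* = 51.
The subsidy lowers effective supply by 25: P = 0.02Q − 1.
New quantity: 159 − 0.08Q = 0.02Q − 1 → Q' = 1600.
Overproduction ΔQ = 1600 − 1350 = 250; wedge = subsidy = 25.
Welfare loss = ½ × 250 × 25 = $3125 thousand.

$3125 thousand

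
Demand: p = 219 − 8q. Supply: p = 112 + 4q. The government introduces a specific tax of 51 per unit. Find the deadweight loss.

108.375

Competitive equilibrium: 219 − 8q = 112 + 4q → q* = 8.9167, p* = 147.6667.
With the tax, the buyer price exceeds the seller price by 51: (219 − 8q) − (112 + 4q) = 51 → q' = 4.6667.
Δq = 8.9167 − 4.6667 = 4.25; the wedge equals the tax, 51.
Welfare loss = ½ × 4.25 × 51 = 108.375.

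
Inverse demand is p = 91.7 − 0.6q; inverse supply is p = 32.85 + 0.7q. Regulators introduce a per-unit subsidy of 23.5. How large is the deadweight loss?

Competitive equilibrium: 91.7 − 0.6q = 32.85 + 0.7q → q* = 45.2692, p* = 64.5385.
The subsidy lowers effective supply by 23.5: p = 9.35 + 0.7q.
New quantity: 91.7 − 0.6q = 9.35 + 0.7q → q' = 63.3462.
Overproduction Δq = 63.3462 − 45.2692 = 18.077; wedge = subsidy = 23.5.
Welfare loss = ½ × 18.077 × 23.5 = 212.40.

212.40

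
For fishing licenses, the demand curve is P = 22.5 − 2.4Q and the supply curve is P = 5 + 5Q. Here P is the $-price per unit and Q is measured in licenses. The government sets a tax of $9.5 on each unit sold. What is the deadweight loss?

$6.10

Competitive equilibrium: 22.5 − 2.4Q = 5 + 5Q → Q* = 2.3649, P* = 16.8243.
With the tax, the buyer price exceeds the seller price by 9.5: (22.5 − 2.4Q) − (5 + 5Q) = 9.5 → Q' = 1.0811.
ΔQ = 2.3649 − 1.0811 = 1.2838; the wedge equals the tax, 9.5.
DWL = ½ × 1.2838 × 9.5 = $6.10.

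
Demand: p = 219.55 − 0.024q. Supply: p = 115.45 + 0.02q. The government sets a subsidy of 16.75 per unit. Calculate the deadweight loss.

3188.21

Competitive equilibrium: 219.55 − 0.024q = 115.45 + 0.02q → q* = 2365.9091, p* = 162.7682.
The subsidy lowers effective supply by 16.75: p = 98.7 + 0.02q.
New quantity: 219.55 − 0.024q = 98.7 + 0.02q → q' = 2746.5909.
Overproduction Δq = 2746.5909 − 2365.9091 = 380.6818; wedge = subsidy = 16.75.
The triangle = ½ × 380.6818 × 16.75 = 3188.21.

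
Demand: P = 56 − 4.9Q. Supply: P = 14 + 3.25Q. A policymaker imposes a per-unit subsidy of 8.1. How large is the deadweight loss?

Competitive equilibrium: 56 − 4.9Q = 14 + 3.25Q → Q* = 5.15337, P* = 30.74847.
The subsidy lowers effective supply by 8.1: P = 5.9 + 3.25Q.
New quantity: 56 − 4.9Q = 5.9 + 3.25Q → Q' = 6.14724.
Overproduction ΔQ = 6.14724 − 5.15337 = 0.99387; wedge = subsidy = 8.1.
Deadweight loss = ½ × 0.99387 × 8.1 = 4.03.

4.03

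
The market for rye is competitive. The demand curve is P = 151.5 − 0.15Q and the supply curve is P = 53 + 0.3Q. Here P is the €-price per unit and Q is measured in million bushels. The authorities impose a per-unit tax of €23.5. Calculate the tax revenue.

€3916.67 million

Competitive equilibrium: 151.5 − 0.15Q = 53 + 0.3Q → Q* = 218.8889, P* = 118.6667.
With the tax, the buyer price exceeds the seller price by 23.5: (151.5 − 0.15Q) − (53 + 0.3Q) = 23.5 → Q' = 166.6667.
Tax revenue = 23.5 × 166.6667 = €3916.67 million.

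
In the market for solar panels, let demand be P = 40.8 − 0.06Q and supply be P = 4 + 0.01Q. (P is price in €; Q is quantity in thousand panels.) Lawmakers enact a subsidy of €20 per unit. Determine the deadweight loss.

Competitive equilibrium: 40.8 − 0.06Q = 4 + 0.01Q → Q* = 525.7143, P* = 9.2571.
The subsidy lowers effective supply by 20: P = 0.01Q − 16.
New quantity: 40.8 − 0.06Q = 0.01Q − 16 → Q' = 811.4286.
Overproduction ΔQ = 811.4286 − 525.7143 = 285.7143; wedge = subsidy = 20.
Welfare loss = ½ × 285.7143 × 20 = €2857.14 thousand.

€2857.14 thousand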